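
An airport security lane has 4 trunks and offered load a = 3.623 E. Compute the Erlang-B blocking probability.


B(c,a) = (a^c/c!) / Σ_{k=0}^{c} a^k/k!
a^4/4! = 7.178969
Σ terms (k=0..4): 1.00000 + 3.62300 + 6.56306 + 7.92599 + 7.17897 = 26.291028
B = 7.178969/26.291028 = 0.273058

Final: 0.273058


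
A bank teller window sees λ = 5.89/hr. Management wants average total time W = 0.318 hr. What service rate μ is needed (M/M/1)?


W = 1/(μ−λ) ⇒ μ − λ = 1/W = 1/0.318 = 3.1447
μ = λ + 1/W = 5.89 + 3.1447 = 9.0347 per hr

Final: 9.0347 /hr


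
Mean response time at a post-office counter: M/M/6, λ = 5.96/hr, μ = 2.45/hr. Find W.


a = 2.4327; ρ = 0.4054; P₀ = 0.087381
Lq = P₀·a^c·ρ/(c!(1−ρ)²) = 0.02885
Wq = Lq/λ = 0.02885/5.96 = 0.004840 hr
W = Wq + 1/μ = 0.004840 + 0.40816 = 0.41300 hr

Final: 0.41300 hr


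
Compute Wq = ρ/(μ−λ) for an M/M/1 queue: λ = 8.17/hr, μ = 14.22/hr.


ρ = 8.17/14.22 = 0.5745
Wq = ρ/(μ−λ) = 0.5745/(14.22 − 8.17) = 0.5745/6.05 = 0.09497 hr

Final: 0.09497 hr


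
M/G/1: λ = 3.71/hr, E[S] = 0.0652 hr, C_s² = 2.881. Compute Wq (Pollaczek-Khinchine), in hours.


ρ = λ·E[S] = 3.71·0.0652 = 0.2419
E[S²] = E[S]²(1+C_s²) = 0.0652²·(1+2.881) = 0.016498
Wq = λ·E[S²]/(2(1−ρ)) = 3.71·0.016498/(2·0.7581) = 0.04037 hr

Final: 0.04037 hr


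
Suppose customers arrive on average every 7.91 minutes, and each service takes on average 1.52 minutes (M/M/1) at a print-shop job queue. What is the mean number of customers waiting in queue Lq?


λ = 60/7.91 = 7.5853 /hr
μ = 60/1.52 = 39.4737 /hr
ρ = λ/μ = 7.5853/39.4737 = 0.1922
Lq = ρ²/(1−ρ) = 0.03693/0.8078 = 0.04571

Final: 0.04571


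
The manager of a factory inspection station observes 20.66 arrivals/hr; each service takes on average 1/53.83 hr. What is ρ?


ρ = λ/μ = 20.66/53.83 = 0.3838

Final: 0.3838


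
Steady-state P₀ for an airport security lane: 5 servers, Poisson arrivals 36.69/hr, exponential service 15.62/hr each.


a = λ/μ = 36.69/15.62 = 2.3489; ρ = a/c = 0.4698
Σ_{k=0}^{4} a^k/k! (terms k=0..4) = 1.00000 + 2.34891 + 2.75869 + 2.15998 + 1.26840 = 9.53598
Tail: a^5/(5!(1−ρ)) = 71.50451/(120·0.5302) = 1.12382
P₀ = 1/(9.53598 + 1.12382) = 1/10.65980 = 0.093810

Final: 0.093810


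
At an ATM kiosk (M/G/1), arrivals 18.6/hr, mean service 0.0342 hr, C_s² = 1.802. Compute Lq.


ρ = λ·E[S] = 18.6·0.0342 = 0.6361
Lq = ρ²(1+C_s²)/(2(1−ρ)) = 0.4046·(1+1.802)/(2·0.3639)
= 0.4046·2.8020/0.7278 = 1.55797

Final: 1.55797


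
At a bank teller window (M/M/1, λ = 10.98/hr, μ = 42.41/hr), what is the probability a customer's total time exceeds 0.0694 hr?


W ~ Exponential(μ−λ) for M/M/1.
μ − λ = 42.41 − 10.98 = 31.4300
P(W > t) = e^{−(μ−λ)t} = e^{−2.1812} = 0.112901

Final: 0.112901


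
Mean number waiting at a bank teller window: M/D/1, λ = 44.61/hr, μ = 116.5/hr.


ρ = 44.61/116.5 = 0.3829
M/D/1: Lq = ρ²/(2(1−ρ)) = 0.1466/(2·0.6171) = 0.11881

Final: 0.11881


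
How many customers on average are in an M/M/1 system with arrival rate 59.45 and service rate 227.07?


ρ = λ/μ = 59.45/227.07 = 0.2618
L = ρ/(1−ρ) = 0.2618/(1 − 0.2618) = 0.2618/0.7382 = 0.3547

Final: 0.3547


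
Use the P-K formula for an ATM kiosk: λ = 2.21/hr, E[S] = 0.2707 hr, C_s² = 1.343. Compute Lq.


ρ = λ·E[S] = 2.21·0.2707 = 0.5982
Lq = ρ²(1+C_s²)/(2(1−ρ)) = 0.3579·(1+1.343)/(2·0.4018)
= 0.3579·2.3430/0.8035 = 1.04362

Final: 1.04362


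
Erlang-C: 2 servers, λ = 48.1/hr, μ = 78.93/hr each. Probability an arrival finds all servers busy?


a = λ/μ = 0.6094; ρ = a/2 = 0.3047
P₀ = 0.532919 (from M/M/c formula)
C(c,a) = [a^c/(c!(1−ρ))]·P₀ = [0.37137/(2·0.6953)]·0.532919
= 0.26706·0.532919 = 0.142320

Final: 0.142320


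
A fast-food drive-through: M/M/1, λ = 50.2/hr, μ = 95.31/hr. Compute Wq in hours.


ρ = 50.2/95.31 = 0.5267
Wq = ρ/(μ−λ) = 0.5267/(95.31 − 50.2) = 0.5267/45.11 = 0.01168 hr

Final: 0.01168 hr


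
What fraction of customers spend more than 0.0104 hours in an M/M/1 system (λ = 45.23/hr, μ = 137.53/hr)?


W ~ Exponential(μ−λ) for M/M/1.
μ − λ = 137.53 − 45.23 = 92.3000
P(W > t) = e^{−(μ−λ)t} = e^{−0.9599} = 0.382924

Final: 0.382924


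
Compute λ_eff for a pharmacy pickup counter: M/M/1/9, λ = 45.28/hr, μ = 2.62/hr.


ρ = 17.2824; P_K = (1−ρ)ρ^9/(1−ρ^10) = 0.942138
λ_eff = λ(1 − P_K) = 45.28·(1 − 0.942138) = 45.28·0.057862 = 2.6200 /hr

Final: 2.6200 /hr


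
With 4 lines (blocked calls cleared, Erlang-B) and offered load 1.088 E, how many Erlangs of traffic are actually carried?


B(4,1.088) = 0.019772 (Erlang-B)
Carried load = a(1 − B) = 1.088·(1 − 0.019772) = 1.088·0.980228 = 1.0665 E

Final: 1.0665 Erlangs


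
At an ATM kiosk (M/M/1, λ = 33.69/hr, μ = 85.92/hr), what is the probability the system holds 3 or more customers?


ρ = 33.69/85.92 = 0.3921
P(N ≥ n) = ρ^n = 0.3921^3 = 0.060287

Final: 0.060287


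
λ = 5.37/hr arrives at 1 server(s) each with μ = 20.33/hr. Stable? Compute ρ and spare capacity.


Total capacity cμ = 1·20.33 = 20.33/hr
ρ = λ/(cμ) = 5.37/20.33 = 0.2641
Stable ⇔ ρ < 1: YES
Spare capacity = cμ − λ = 20.33 − 5.37 = 14.96/hr

Final: ρ = 0.2641; stable; margin = 14.96/hr


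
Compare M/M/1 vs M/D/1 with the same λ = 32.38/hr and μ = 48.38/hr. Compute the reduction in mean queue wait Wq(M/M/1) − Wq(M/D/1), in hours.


ρ = 32.38/48.38 = 0.6693
Wq(M/M/1) = ρ/(μ−λ) = 0.6693/16.00 = 0.04183 hr
Wq(M/D/1) = ρ/(2(μ−λ)) = 0.02092 hr
Savings = 0.04183 − 0.02092 = 0.02092 hr

Final: 0.02092 hr


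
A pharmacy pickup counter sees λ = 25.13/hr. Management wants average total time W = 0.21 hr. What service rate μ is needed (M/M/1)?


W = 1/(μ−λ) ⇒ μ − λ = 1/W = 1/0.21 = 4.7619
μ = λ + 1/W = 25.13 + 4.7619 = 29.8919 per hr

Final: 29.8919 /hr


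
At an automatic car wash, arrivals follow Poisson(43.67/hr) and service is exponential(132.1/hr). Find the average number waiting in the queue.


ρ = 43.67/132.1 = 0.3306
Lq = ρ²/(1−ρ) = 0.1093/0.6694 = 0.1633

Final: 0.1633


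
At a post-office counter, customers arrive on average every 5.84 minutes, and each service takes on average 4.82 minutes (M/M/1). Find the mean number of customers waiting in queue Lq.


λ = 60/5.84 = 10.2740 /hr
μ = 60/4.82 = 12.4481 /hr
ρ = λ/μ = 10.2740/12.4481 = 0.8253
Lq = ρ²/(1−ρ) = 0.6812/0.1747 = 3.9001

Final: 3.9001


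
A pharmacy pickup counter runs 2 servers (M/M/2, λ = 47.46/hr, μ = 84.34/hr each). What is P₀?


a = λ/μ = 47.46/84.34 = 0.5627; ρ = a/c = 0.2814
Σ_{k=0}^{1} a^k/k! (terms k=0..1) = 1.00000 + 0.56272 = 1.56272
Tail: a^2/(2!(1−ρ)) = 0.31666/(2·0.7186) = 0.22032
P₀ = 1/(1.56272 + 0.22032) = 1/1.78304 = 0.560840

Final: 0.560840


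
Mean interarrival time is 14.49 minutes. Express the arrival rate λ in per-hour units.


λ = 1/(interarrival time) in consistent units.
1 hour = 60 min, so λ = 60/14.49 = 4.1408 per hour

Final: 4.1408 /hr


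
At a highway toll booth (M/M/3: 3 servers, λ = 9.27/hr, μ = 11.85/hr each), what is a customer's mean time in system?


a = 0.7823; ρ = 0.2608; P₀ = 0.455334
Lq = P₀·a^c·ρ/(c!(1−ρ)²) = 0.01734
Wq = Lq/λ = 0.01734/9.27 = 0.001870 hr
W = Wq + 1/μ = 0.001870 + 0.08439 = 0.08626 hr

Final: 0.08626 hr


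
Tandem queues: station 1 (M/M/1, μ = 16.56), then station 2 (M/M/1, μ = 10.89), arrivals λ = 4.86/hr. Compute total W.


Each node sees arrival rate λ = 4.86/hr (tandem ⇒ throughput preserved).
W₁ = 1/(μ₁−λ) = 1/(16.56−4.86) = 0.08547 hr
W₂ = 1/(μ₂−λ) = 1/(10.89−4.86) = 0.16584 hr
W_total = W₁ + W₂ = 0.08547 + 0.16584 = 0.25131 hr

Final: 0.25131 hr


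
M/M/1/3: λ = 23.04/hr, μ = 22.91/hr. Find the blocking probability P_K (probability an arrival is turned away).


ρ = λ/μ = 23.04/22.91 = 1.0057
P_K = (1−ρ)ρ^K/(1−ρ^(K+1)) = (-0.005674·1.017120)/(1 − 1.022891)
= -0.005772/-0.022891 = 0.252126

Final: 0.252126


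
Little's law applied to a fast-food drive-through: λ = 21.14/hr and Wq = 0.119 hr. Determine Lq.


Lq = λWq = 21.14·0.119 = 2.5157

Final: 2.5157


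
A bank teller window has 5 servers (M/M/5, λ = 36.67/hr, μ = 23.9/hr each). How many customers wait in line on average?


a = λ/μ = 1.5343; ρ = a/5 = 0.3069
P₀ = 0.215216
Lq = P₀·a^c·ρ / (c!·(1−ρ)²) = 0.215216·8.50286·0.3069/(120·0.48044)
= 0.009740

Final: 0.009740


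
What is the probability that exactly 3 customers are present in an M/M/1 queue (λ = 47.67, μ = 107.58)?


ρ = 47.67/107.58 = 0.4431
P_n = (1−ρ)·ρ^n = (1 − 0.4431)·0.4431^3 = 0.5569·0.087004 = 0.048452

Final: 0.048452


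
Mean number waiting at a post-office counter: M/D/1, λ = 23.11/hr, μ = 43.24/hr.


ρ = 23.11/43.24 = 0.5345
M/D/1: Lq = ρ²/(2(1−ρ)) = 0.2856/(2·0.4655) = 0.30679

Final: 0.30679


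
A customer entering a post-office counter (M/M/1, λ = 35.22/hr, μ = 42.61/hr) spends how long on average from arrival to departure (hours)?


W = 1/(μ−λ) = 1/(42.61 − 35.22) = 1/7.39 = 0.1353 hr

Final: 0.1353 hr


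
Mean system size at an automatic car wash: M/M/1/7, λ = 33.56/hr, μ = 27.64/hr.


ρ = 33.56/27.64 = 1.2142
L = ρ[1 − (K+1)ρ^K + Kρ^(K+1)] / [(1−ρ)(1−ρ^(K+1))]
Numerator: 1.2142·(1 − 8·3.890339 + 7·4.723580) = 3.572555
Denominator: (-0.2142)·(-3.723580) = 0.797525
L = 3.572555/0.797525 = 4.4796

Final: 4.4796


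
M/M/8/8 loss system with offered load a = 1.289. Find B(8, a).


B(c,a) = (a^c/c!) / Σ_{k=0}^{c} a^k/k!
a^8/8! = 0.0001890
Σ terms (k=0..8): 1.00000 + 1.28900 + 0.83076 + 0.35695 + 0.11503 + 0.02965 + 0.006371 + 0.001173 + 0.0001890 = 3.629125
B = 0.0001890/3.629125 = 0.00005208

Final: 0.00005208


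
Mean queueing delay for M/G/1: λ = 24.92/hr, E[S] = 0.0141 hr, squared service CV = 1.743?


ρ = λ·E[S] = 24.92·0.0141 = 0.3514
E[S²] = E[S]²(1+C_s²) = 0.0141²·(1+1.743) = 0.0005453
Wq = λ·E[S²]/(2(1−ρ)) = 24.92·0.0005453/(2·0.6486) = 0.01048 hr

Final: 0.01048 hr


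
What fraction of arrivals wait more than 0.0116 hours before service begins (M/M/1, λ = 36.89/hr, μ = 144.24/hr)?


ρ = 36.89/144.24 = 0.2558
P(Wq > t) = ρ·e^{−(μ−λ)t} = 0.2558·e^{−1.2453}
= 0.2558·0.287866 = 0.073623

Final: 0.073623


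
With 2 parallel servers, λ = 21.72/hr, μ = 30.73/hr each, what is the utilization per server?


ρ = λ/(cμ) = 21.72/(2·30.73) = 21.72/61.46 = 0.3534

Final: 0.3534


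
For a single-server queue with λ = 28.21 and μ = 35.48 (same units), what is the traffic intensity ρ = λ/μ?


ρ = λ/μ = 28.21/35.48 = 0.7951

Final: 0.7951


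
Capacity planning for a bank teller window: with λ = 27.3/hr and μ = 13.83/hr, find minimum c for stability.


Stability requires cμ > λ ⇔ c > λ/μ.
λ/μ = 27.3/13.83 = 1.9740
Minimum integer c = ⌊1.9740⌋ + 1 = 2
Check: 2·13.83 = 27.66 > 27.3, while 1·13.83 = 13.83 ≤ 27.3

Final: 2 servers


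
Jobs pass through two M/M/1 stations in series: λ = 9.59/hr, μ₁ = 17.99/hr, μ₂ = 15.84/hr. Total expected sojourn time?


Each node sees arrival rate λ = 9.59/hr (tandem ⇒ throughput preserved).
W₁ = 1/(μ₁−λ) = 1/(17.99−9.59) = 0.11905 hr
W₂ = 1/(μ₂−λ) = 1/(15.84−9.59) = 0.16000 hr
W_total = W₁ + W₂ = 0.11905 + 0.16000 = 0.27905 hr

Final: 0.27905 hr


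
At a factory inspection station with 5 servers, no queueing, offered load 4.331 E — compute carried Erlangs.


B(5,4.331) = 0.228359 (Erlang-B)
Carried load = a(1 − B) = 4.331·(1 − 0.228359) = 4.331·0.771641 = 3.3420 E

Final: 3.3420 Erlangs


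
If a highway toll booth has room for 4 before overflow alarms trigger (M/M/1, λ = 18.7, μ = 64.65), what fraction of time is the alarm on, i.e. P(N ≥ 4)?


ρ = 18.7/64.65 = 0.2892
P(N ≥ n) = ρ^n = 0.2892^4 = 0.007000

Final: 0.007000


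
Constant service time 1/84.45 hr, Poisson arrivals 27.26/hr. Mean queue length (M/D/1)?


ρ = 27.26/84.45 = 0.3228
M/D/1: Lq = ρ²/(2(1−ρ)) = 0.1042/(2·0.6772) = 0.07693

Final: 0.07693


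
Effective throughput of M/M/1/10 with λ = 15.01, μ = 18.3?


ρ = 0.8202; P_K = (1−ρ)ρ^10/(1−ρ^11) = 0.027934
λ_eff = λ(1 − P_K) = 15.01·(1 − 0.027934) = 15.01·0.972066 = 14.5907 /hr

Final: 14.5907 /hr


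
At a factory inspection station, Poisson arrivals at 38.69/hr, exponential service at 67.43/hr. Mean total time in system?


W = 1/(μ−λ) = 1/(67.43 − 38.69) = 1/28.74 = 0.03479 hr

Final: 0.03479 hr


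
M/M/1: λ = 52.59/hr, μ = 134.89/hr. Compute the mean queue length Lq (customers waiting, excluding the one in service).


ρ = 52.59/134.89 = 0.3899
Lq = ρ²/(1−ρ) = 0.1520/0.6101 = 0.2491

Final: 0.2491


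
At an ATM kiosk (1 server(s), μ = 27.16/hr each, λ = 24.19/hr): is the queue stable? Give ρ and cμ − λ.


Total capacity cμ = 1·27.16 = 27.16/hr
ρ = λ/(cμ) = 24.19/27.16 = 0.8906
Stable ⇔ ρ < 1: YES
Spare capacity = cμ − λ = 27.16 − 24.19 = 2.97/hr

Final: ρ = 0.8906; stable; margin = 2.97/hr


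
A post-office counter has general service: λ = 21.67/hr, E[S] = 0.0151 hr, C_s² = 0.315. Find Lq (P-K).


ρ = λ·E[S] = 21.67·0.0151 = 0.3272
Lq = ρ²(1+C_s²)/(2(1−ρ)) = 0.1071·(1+0.315)/(2·0.6728)
= 0.1071·1.3150/1.3456 = 0.10464

Final: 0.10464


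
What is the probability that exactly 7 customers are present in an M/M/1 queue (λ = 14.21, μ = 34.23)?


ρ = 14.21/34.23 = 0.4151
P_n = (1−ρ)·ρ^n = (1 − 0.4151)·0.4151^7 = 0.5849·0.002125 = 0.001243

Final: 0.001243


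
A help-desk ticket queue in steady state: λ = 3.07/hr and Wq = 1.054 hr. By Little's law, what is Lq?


Lq = λWq = 3.07·1.054 = 3.2358

Final: 3.2358


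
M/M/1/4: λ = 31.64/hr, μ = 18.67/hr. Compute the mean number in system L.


ρ = 31.64/18.67 = 1.6947
L = ρ[1 − (K+1)ρ^K + Kρ^(K+1)] / [(1−ρ)(1−ρ^(K+1))]
Numerator: 1.6947·(1 − 5·8.248379 + 4·13.978507) = 26.559519
Denominator: (-0.6947)·(-12.978507) = 9.016135
L = 26.559519/9.016135 = 2.9458

Final: 2.9458


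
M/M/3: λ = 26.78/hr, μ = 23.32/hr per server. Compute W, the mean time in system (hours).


a = 1.1484; ρ = 0.3828; P₀ = 0.310879
Lq = P₀·a^c·ρ/(c!(1−ρ)²) = 0.07885
Wq = Lq/λ = 0.07885/26.78 = 0.002944 hr
W = Wq + 1/μ = 0.002944 + 0.04288 = 0.04583 hr

Final: 0.04583 hr


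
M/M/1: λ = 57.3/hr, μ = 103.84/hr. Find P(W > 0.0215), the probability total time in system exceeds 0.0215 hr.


W ~ Exponential(μ−λ) for M/M/1.
μ − λ = 103.84 − 57.3 = 46.5400
P(W > t) = e^{−(μ−λ)t} = e^{−1.0006} = 0.367655

Final: 0.367655


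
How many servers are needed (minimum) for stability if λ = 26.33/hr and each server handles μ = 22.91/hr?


Stability requires cμ > λ ⇔ c > λ/μ.
λ/μ = 26.33/22.91 = 1.1493
Minimum integer c = ⌊1.1493⌋ + 1 = 2
Check: 2·22.91 = 45.82 > 26.33, while 1·22.91 = 22.91 ≤ 26.33

Final: 2 servers


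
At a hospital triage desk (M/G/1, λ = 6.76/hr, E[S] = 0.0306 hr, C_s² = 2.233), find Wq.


ρ = λ·E[S] = 6.76·0.0306 = 0.2069
E[S²] = E[S]²(1+C_s²) = 0.0306²·(1+2.233) = 0.003027
Wq = λ·E[S²]/(2(1−ρ)) = 6.76·0.003027/(2·0.7931) = 0.01290 hr

Final: 0.01290 hr


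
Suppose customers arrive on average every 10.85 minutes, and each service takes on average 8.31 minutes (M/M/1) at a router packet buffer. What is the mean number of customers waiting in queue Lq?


λ = 60/10.85 = 5.5300 /hr
μ = 60/8.31 = 7.2202 /hr
ρ = λ/μ = 5.5300/7.2202 = 0.7659
Lq = ρ²/(1−ρ) = 0.5866/0.2341 = 2.5058

Final: 2.5058


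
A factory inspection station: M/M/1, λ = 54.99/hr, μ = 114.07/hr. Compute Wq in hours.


ρ = 54.99/114.07 = 0.4821
Wq = ρ/(μ−λ) = 0.4821/(114.07 − 54.99) = 0.4821/59.08 = 0.008160 hr

Final: 0.008160 hr


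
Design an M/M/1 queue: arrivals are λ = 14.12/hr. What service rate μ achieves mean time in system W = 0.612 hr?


W = 1/(μ−λ) ⇒ μ − λ = 1/W = 1/0.612 = 1.6340
μ = λ + 1/W = 14.12 + 1.6340 = 15.7540 per hr

Final: 15.7540 /hr


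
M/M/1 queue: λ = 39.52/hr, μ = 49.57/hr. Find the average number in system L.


ρ = λ/μ = 39.52/49.57 = 0.7973
L = ρ/(1−ρ) = 0.7973/(1 − 0.7973) = 0.7973/0.2027 = 3.9323

Final: 3.9323


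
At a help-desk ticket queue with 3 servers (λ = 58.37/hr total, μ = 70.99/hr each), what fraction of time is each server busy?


ρ = λ/(cμ) = 58.37/(3·70.99) = 58.37/212.97 = 0.2741

Final: 0.2741


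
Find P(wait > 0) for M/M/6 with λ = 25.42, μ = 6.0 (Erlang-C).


a = λ/μ = 4.2367; ρ = a/6 = 0.7061
P₀ = 0.012656 (from M/M/c formula)
C(c,a) = [a^c/(c!(1−ρ))]·P₀ = [5782.90123/(720·0.2939)]·0.012656
= 27.32940·0.012656 = 0.345881

Final: 0.345881


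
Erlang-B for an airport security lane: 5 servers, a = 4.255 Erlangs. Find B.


B(c,a) = (a^c/c!) / Σ_{k=0}^{c} a^k/k!
a^5/5! = 11.622956
Σ terms (k=0..5): 1.00000 + 4.25500 + 9.05251 + 12.83948 + 13.65800 + 11.62296 = 52.427945
B = 11.622956/52.427945 = 0.221694

Final: 0.221694


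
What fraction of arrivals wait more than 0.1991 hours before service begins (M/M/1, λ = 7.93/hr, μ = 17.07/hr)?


ρ = 7.93/17.07 = 0.4646
P(Wq > t) = ρ·e^{−(μ−λ)t} = 0.4646·e^{−1.8198}
= 0.4646·0.162062 = 0.075287

Final: 0.075287


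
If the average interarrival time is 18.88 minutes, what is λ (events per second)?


λ = 1/(interarrival time) in consistent units.
1 second = 0.0166667 min, so λ = 0.0166667/18.88 = 0.0008828 per second

Final: 0.0008828 /sec


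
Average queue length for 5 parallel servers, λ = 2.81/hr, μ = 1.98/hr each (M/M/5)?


a = λ/μ = 1.4192; ρ = a/5 = 0.2838
P₀ = 0.241624
Lq = P₀·a^c·ρ / (c!·(1−ρ)²) = 0.241624·5.75712·0.2838/(120·0.51289)
= 0.006415

Final: 0.006415


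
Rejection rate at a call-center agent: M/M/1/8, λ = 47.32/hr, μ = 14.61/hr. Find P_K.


ρ = λ/μ = 47.32/14.61 = 3.2389
P_K = (1−ρ)ρ^K/(1−ρ^(K+1)) = (-2.2389·12110.335091)/(1 − 39223.891616)
= -27113.556525/-39222.891616 = 0.691269

Final: 0.691269


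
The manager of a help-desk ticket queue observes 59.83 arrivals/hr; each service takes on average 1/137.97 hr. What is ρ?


ρ = λ/μ = 59.83/137.97 = 0.4336

Final: 0.4336


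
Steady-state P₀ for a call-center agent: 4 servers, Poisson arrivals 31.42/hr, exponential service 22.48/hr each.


a = λ/μ = 31.42/22.48 = 1.3977; ρ = a/c = 0.3494
Σ_{k=0}^{3} a^k/k! (terms k=0..3) = 1.00000 + 1.39769 + 0.97676 + 0.45507 = 3.82952
Tail: a^4/(4!(1−ρ)) = 3.81627/(24·0.6506) = 0.24442
P₀ = 1/(3.82952 + 0.24442) = 1/4.07394 = 0.245463

Final: 0.245463


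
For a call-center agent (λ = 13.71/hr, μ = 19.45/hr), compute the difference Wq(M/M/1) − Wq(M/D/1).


ρ = 13.71/19.45 = 0.7049
Wq(M/M/1) = ρ/(μ−λ) = 0.7049/5.74 = 0.12280 hr
Wq(M/D/1) = ρ/(2(μ−λ)) = 0.06140 hr
Savings = 0.12280 − 0.06140 = 0.06140 hr

Final: 0.06140 hr


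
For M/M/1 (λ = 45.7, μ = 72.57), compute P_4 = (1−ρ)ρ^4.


ρ = 45.7/72.57 = 0.6297
P_n = (1−ρ)·ρ^n = (1 − 0.6297)·0.6297^4 = 0.3703·0.157267 = 0.058230

Final: 0.058230


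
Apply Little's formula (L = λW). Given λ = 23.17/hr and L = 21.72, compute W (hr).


W = L/λ = 21.72/23.17 = 0.9374 hr

Final: 0.9374 hr


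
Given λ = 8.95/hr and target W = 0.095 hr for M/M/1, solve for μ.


W = 1/(μ−λ) ⇒ μ − λ = 1/W = 1/0.095 = 10.5263
μ = λ + 1/W = 8.95 + 10.5263 = 19.4763 per hr

Final: 19.4763 /hr


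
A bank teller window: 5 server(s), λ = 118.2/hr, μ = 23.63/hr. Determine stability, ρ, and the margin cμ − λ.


Total capacity cμ = 5·23.63 = 118.15/hr
ρ = λ/(cμ) = 118.2/118.15 = 1.0004
Stable ⇔ ρ < 1: NO
Spare capacity = cμ − λ = 118.15 − 118.2 = -0.05/hr

Final: ρ = 1.0004; unstable; margin = -0.05/hr


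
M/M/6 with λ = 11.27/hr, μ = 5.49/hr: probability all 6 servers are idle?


a = λ/μ = 11.27/5.49 = 2.0528; ρ = a/c = 0.3421
Σ_{k=0}^{5} a^k/k! (terms k=0..5) = 1.00000 + 2.05282 + 2.10704 + 1.44179 + 0.73994 + 0.30379 = 7.64539
Tail: a^6/(6!(1−ρ)) = 74.83580/(720·0.6579) = 0.15799
P₀ = 1/(7.64539 + 0.15799) = 1/7.80338 = 0.128150

Final: 0.128150


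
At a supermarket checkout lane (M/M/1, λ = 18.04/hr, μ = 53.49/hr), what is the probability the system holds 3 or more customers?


ρ = 18.04/53.49 = 0.3373
P(N ≥ n) = ρ^n = 0.3373^3 = 0.038361

Final: 0.038361


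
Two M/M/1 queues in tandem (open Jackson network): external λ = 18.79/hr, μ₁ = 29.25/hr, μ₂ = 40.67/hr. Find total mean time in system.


Each node sees arrival rate λ = 18.79/hr (tandem ⇒ throughput preserved).
W₁ = 1/(μ₁−λ) = 1/(29.25−18.79) = 0.09560 hr
W₂ = 1/(μ₂−λ) = 1/(40.67−18.79) = 0.04570 hr
W_total = W₁ + W₂ = 0.09560 + 0.04570 = 0.14131 hr

Final: 0.14131 hr


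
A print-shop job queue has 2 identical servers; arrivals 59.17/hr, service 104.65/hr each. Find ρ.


ρ = λ/(cμ) = 59.17/(2·104.65) = 59.17/209.30 = 0.2827

Final: 0.2827


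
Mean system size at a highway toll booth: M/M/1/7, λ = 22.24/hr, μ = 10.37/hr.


ρ = 22.24/10.37 = 2.1446
L = ρ[1 − (K+1)ρ^K + Kρ^(K+1)] / [(1−ρ)(1−ρ^(K+1))]
Numerator: 2.1446·(1 − 8·208.685457 + 7·447.556854) = 3140.653269
Denominator: (-1.1446)·(-446.556854) = 511.150420
L = 3140.653269/511.150420 = 6.1443

Final: 6.1443


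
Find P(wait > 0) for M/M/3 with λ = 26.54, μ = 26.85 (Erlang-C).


a = λ/μ = 0.9885; ρ = a/3 = 0.3295
P₀ = 0.368049 (from M/M/c formula)
C(c,a) = [a^c/(c!(1−ρ))]·P₀ = [0.96576/(6·0.6705)]·0.368049
= 0.24005·0.368049 = 0.088352

Final: 0.088352


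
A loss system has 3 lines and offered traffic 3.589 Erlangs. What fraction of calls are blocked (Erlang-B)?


B(c,a) = (a^c/c!) / Σ_{k=0}^{c} a^k/k!
a^3/3! = 7.704938
Σ terms (k=0..3): 1.00000 + 3.58900 + 6.44046 + 7.70494 = 18.734398
B = 7.704938/18.734398 = 0.411272

Final: 0.411272


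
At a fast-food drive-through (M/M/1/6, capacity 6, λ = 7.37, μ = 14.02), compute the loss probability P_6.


ρ = λ/μ = 7.37/14.02 = 0.5257
P_K = (1−ρ)ρ^K/(1−ρ^(K+1)) = (0.4743·0.021102)/(1 − 0.011093)
= 0.010009/0.988907 = 0.010121

Final: 0.010121


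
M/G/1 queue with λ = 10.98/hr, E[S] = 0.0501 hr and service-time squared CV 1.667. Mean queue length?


ρ = λ·E[S] = 10.98·0.0501 = 0.5501
Lq = ρ²(1+C_s²)/(2(1−ρ)) = 0.3026·(1+1.667)/(2·0.4499)
= 0.3026·2.6670/0.8998 = 0.89692

Final: 0.89692


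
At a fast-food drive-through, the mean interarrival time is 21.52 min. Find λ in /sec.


λ = 1/(interarrival time) in consistent units.
1 second = 0.0166667 min, so λ = 0.0166667/21.52 = 0.0007745 per second

Final: 0.0007745 /sec


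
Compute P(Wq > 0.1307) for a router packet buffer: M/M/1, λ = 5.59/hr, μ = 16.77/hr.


ρ = 5.59/16.77 = 0.3333
P(Wq > t) = ρ·e^{−(μ−λ)t} = 0.3333·e^{−1.4612}
= 0.3333·0.231952 = 0.077317

Final: 0.077317


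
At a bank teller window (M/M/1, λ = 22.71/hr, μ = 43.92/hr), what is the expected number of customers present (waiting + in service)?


ρ = λ/μ = 22.71/43.92 = 0.5171
L = ρ/(1−ρ) = 0.5171/(1 − 0.5171) = 0.5171/0.4829 = 1.0707

Final: 1.0707


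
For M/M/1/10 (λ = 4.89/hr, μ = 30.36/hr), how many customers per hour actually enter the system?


ρ = 0.1611; P_K = (1−ρ)ρ^10/(1−ρ^11) = 0.000000009858
λ_eff = λ(1 − P_K) = 4.89·(1 − 0.000000009858) = 4.89·1.000000 = 4.8900 /hr

Final: 4.8900 /hr


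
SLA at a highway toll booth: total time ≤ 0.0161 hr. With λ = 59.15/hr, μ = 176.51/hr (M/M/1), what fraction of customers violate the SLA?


W ~ Exponential(μ−λ) for M/M/1.
μ − λ = 176.51 − 59.15 = 117.3600
P(W > t) = e^{−(μ−λ)t} = e^{−1.8895} = 0.151148

Final: 0.151148


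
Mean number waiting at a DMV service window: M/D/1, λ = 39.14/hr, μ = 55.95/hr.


ρ = 39.14/55.95 = 0.6996
M/D/1: Lq = ρ²/(2(1−ρ)) = 0.4894/(2·0.3004) = 0.81441

Final: 0.81441


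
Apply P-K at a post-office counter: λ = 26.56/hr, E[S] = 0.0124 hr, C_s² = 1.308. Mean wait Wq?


ρ = λ·E[S] = 26.56·0.0124 = 0.3293
E[S²] = E[S]²(1+C_s²) = 0.0124²·(1+1.308) = 0.0003549
Wq = λ·E[S²]/(2(1−ρ)) = 26.56·0.0003549/(2·0.6707) = 0.007027 hr

Final: 0.007027 hr


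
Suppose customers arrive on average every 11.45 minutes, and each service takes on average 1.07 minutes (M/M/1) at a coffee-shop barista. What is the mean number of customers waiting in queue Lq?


λ = 60/11.45 = 5.2402 /hr
μ = 60/1.07 = 56.0748 /hr
ρ = λ/μ = 5.2402/56.0748 = 0.09345
Lq = ρ²/(1−ρ) = 0.008733/0.9066 = 0.009633

Final: 0.009633


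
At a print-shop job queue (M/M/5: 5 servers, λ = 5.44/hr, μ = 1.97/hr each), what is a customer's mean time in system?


a = 2.7614; ρ = 0.5523; P₀ = 0.060624
Lq = P₀·a^c·ρ/(c!(1−ρ)²) = 0.22350
Wq = Lq/λ = 0.22350/5.44 = 0.04109 hr
W = Wq + 1/μ = 0.04109 + 0.50761 = 0.54870 hr

Final: 0.54870 hr


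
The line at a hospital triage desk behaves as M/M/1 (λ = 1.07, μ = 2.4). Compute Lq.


ρ = 1.07/2.4 = 0.4458
Lq = ρ²/(1−ρ) = 0.1988/0.5542 = 0.3587

Final: 0.3587


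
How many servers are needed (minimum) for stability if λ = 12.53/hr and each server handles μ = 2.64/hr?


Stability requires cμ > λ ⇔ c > λ/μ.
λ/μ = 12.53/2.64 = 4.7462
Minimum integer c = ⌊4.7462⌋ + 1 = 5
Check: 5·2.64 = 13.20 > 12.53, while 4·2.64 = 10.56 ≤ 12.53

Final: 5 servers


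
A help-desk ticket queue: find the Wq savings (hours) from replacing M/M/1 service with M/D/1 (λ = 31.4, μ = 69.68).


ρ = 31.4/69.68 = 0.4506
Wq(M/M/1) = ρ/(μ−λ) = 0.4506/38.28 = 0.01177 hr
Wq(M/D/1) = ρ/(2(μ−λ)) = 0.005886 hr
Savings = 0.01177 − 0.005886 = 0.005886 hr

Final: 0.005886 hr


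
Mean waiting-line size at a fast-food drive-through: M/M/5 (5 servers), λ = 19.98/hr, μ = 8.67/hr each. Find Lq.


a = λ/μ = 2.3045; ρ = a/5 = 0.4609
P₀ = 0.098237
Lq = P₀·a^c·ρ / (c!·(1−ρ)²) = 0.098237·64.99530·0.4609/(120·0.29063)
= 0.08438

Final: 0.08438


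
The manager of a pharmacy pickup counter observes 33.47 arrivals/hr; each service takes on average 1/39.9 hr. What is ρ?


ρ = λ/μ = 33.47/39.9 = 0.8388

Final: 0.8388


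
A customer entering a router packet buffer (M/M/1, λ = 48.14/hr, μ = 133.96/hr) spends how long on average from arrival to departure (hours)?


W = 1/(μ−λ) = 1/(133.96 − 48.14) = 1/85.82 = 0.01165 hr

Final: 0.01165 hr


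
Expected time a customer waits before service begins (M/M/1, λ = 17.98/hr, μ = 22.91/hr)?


ρ = 17.98/22.91 = 0.7848
Wq = ρ/(μ−λ) = 0.7848/(22.91 − 17.98) = 0.7848/4.93 = 0.1592 hr

Final: 0.1592 hr


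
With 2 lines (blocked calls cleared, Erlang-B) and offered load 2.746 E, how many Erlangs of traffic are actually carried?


B(2,2.746) = 0.501614 (Erlang-B)
Carried load = a(1 − B) = 2.746·(1 − 0.501614) = 2.746·0.498386 = 1.3686 E

Final: 1.3686 Erlangs


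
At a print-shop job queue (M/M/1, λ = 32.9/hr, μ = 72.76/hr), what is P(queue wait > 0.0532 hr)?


ρ = 32.9/72.76 = 0.4522
P(Wq > t) = ρ·e^{−(μ−λ)t} = 0.4522·e^{−2.1206}
= 0.4522·0.119965 = 0.054245

Final: 0.054245


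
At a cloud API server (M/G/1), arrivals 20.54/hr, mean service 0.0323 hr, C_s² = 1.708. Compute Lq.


ρ = λ·E[S] = 20.54·0.0323 = 0.6634
Lq = ρ²(1+C_s²)/(2(1−ρ)) = 0.4402·(1+1.708)/(2·0.3366)
= 0.4402·2.7080/0.6731 = 1.77078

Final: 1.77078


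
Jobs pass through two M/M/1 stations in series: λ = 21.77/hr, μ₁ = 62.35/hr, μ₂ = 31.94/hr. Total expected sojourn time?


Each node sees arrival rate λ = 21.77/hr (tandem ⇒ throughput preserved).
W₁ = 1/(μ₁−λ) = 1/(62.35−21.77) = 0.02464 hr
W₂ = 1/(μ₂−λ) = 1/(31.94−21.77) = 0.09833 hr
W_total = W₁ + W₂ = 0.02464 + 0.09833 = 0.12297 hr

Final: 0.12297 hr


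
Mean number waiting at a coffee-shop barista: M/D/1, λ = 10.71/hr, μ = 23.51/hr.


ρ = 10.71/23.51 = 0.4556
M/D/1: Lq = ρ²/(2(1−ρ)) = 0.2075/(2·0.5444) = 0.19058

Final: 0.19058


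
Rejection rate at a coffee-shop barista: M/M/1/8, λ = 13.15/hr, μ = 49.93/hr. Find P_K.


ρ = λ/μ = 13.15/49.93 = 0.2634
P_K = (1−ρ)ρ^K/(1−ρ^(K+1)) = (0.7366·0.00002315)/(1 − 0.000006096)
= 0.00001705/0.999994 = 0.00001705

Final: 0.00001705


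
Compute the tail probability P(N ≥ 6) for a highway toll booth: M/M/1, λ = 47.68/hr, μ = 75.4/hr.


ρ = 47.68/75.4 = 0.6324
P(N ≥ n) = ρ^n = 0.6324^6 = 0.063942

Final: 0.063942


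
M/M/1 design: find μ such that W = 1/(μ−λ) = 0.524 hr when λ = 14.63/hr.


W = 1/(μ−λ) ⇒ μ − λ = 1/W = 1/0.524 = 1.9084
μ = λ + 1/W = 14.63 + 1.9084 = 16.5384 per hr

Final: 16.5384 /hr


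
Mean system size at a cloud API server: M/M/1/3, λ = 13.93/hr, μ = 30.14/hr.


ρ = 13.93/30.14 = 0.4622
L = ρ[1 − (K+1)ρ^K + Kρ^(K+1)] / [(1−ρ)(1−ρ^(K+1))]
Numerator: 0.4622·(1 − 4·0.098724 + 3·0.045628) = 0.342929
Denominator: (0.5378)·(0.954372) = 0.513284
L = 0.342929/0.513284 = 0.6681

Final: 0.6681


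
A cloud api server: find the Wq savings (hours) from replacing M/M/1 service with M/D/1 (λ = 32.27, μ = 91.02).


ρ = 32.27/91.02 = 0.3545
Wq(M/M/1) = ρ/(μ−λ) = 0.3545/58.75 = 0.006035 hr
Wq(M/D/1) = ρ/(2(μ−λ)) = 0.003017 hr
Savings = 0.006035 − 0.003017 = 0.003017 hr

Final: 0.003017 hr


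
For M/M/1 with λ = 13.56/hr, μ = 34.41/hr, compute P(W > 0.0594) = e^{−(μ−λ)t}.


W ~ Exponential(μ−λ) for M/M/1.
μ − λ = 34.41 − 13.56 = 20.8500
P(W > t) = e^{−(μ−λ)t} = e^{−1.2385} = 0.289822

Final: 0.289822


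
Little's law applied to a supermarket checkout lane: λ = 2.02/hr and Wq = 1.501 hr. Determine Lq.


Lq = λWq = 2.02·1.501 = 3.0320

Final: 3.0320


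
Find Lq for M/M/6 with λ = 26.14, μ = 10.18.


a = λ/μ = 2.5678; ρ = a/6 = 0.4280
P₀ = 0.076197
Lq = P₀·a^c·ρ / (c!·(1−ρ)²) = 0.076197·286.64662·0.4280/(720·0.32723)
= 0.03967

Final: 0.03967


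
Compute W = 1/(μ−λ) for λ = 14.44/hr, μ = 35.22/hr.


W = 1/(μ−λ) = 1/(35.22 − 14.44) = 1/20.78 = 0.04812 hr

Final: 0.04812 hr


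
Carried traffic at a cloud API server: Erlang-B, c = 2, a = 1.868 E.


B(2,1.868) = 0.378240 (Erlang-B)
Carried load = a(1 − B) = 1.868·(1 − 0.378240) = 1.868·0.621760 = 1.1614 E

Final: 1.1614 Erlangs


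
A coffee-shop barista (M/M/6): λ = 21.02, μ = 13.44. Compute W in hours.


a = 1.5640; ρ = 0.2607; P₀ = 0.209232
Lq = P₀·a^c·ρ/(c!(1−ρ)²) = 0.002028
Wq = Lq/λ = 0.002028/21.02 = 0.00009649 hr
W = Wq + 1/μ = 0.00009649 + 0.07440 = 0.07450 hr

Final: 0.07450 hr


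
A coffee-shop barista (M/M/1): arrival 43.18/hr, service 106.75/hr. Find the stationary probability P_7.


ρ = 43.18/106.75 = 0.4045
P_n = (1−ρ)·ρ^n = (1 − 0.4045)·0.4045^7 = 0.5955·0.001772 = 0.001055

Final: 0.001055


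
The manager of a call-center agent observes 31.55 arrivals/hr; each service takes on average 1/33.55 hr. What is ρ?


ρ = λ/μ = 31.55/33.55 = 0.9404

Final: 0.9404


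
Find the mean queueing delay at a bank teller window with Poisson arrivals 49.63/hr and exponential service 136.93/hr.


ρ = 49.63/136.93 = 0.3624
Wq = ρ/(μ−λ) = 0.3624/(136.93 − 49.63) = 0.3624/87.30 = 0.004152 hr

Final: 0.004152 hr


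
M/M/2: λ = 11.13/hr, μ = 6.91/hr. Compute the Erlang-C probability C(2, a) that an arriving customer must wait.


a = λ/μ = 1.6107; ρ = a/2 = 0.8054
P₀ = 0.107816 (from M/M/c formula)
C(c,a) = [a^c/(c!(1−ρ))]·P₀ = [2.59438/(2·0.1946)]·0.107816
= 6.66438·0.107816 = 0.718525

Final: 0.718525


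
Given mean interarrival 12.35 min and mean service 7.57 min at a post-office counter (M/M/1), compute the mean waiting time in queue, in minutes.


λ = 60/12.35 = 4.8583 /hr
μ = 60/7.57 = 7.9260 /hr
ρ = λ/μ = 4.8583/7.9260 = 0.6130
Wq = ρ/(μ−λ) = 0.6130/(7.9260−4.8583) = 0.19981 hr
In minutes: 0.19981·60 = 11.988 min

Final: 11.988 min


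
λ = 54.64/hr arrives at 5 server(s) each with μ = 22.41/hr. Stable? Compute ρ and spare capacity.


Total capacity cμ = 5·22.41 = 112.05/hr
ρ = λ/(cμ) = 54.64/112.05 = 0.4876
Stable ⇔ ρ < 1: YES
Spare capacity = cμ − λ = 112.05 − 54.64 = 57.41/hr

Final: ρ = 0.4876; stable; margin = 57.41/hr


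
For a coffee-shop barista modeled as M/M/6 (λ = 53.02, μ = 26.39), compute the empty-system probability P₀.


a = λ/μ = 53.02/26.39 = 2.0091; ρ = a/c = 0.3348
Σ_{k=0}^{5} a^k/k! (terms k=0..5) = 1.00000 + 2.00909 + 2.01823 + 1.35160 + 0.67888 + 0.27278 = 7.33059
Tail: a^6/(6!(1−ρ)) = 65.76609/(720·0.6652) = 0.13732
P₀ = 1/(7.33059 + 0.13732) = 1/7.46791 = 0.133906

Final: 0.133906


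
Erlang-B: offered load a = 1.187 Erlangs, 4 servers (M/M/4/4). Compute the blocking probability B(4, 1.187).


B(c,a) = (a^c/c!) / Σ_{k=0}^{c} a^k/k!
a^4/4! = 0.082716
Σ terms (k=0..4): 1.00000 + 1.18700 + 0.70448 + 0.27874 + 0.08272 = 3.252942
B = 0.082716/3.252942 = 0.025428

Final: 0.025428


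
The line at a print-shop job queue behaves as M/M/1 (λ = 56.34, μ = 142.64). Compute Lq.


ρ = 56.34/142.64 = 0.3950
Lq = ρ²/(1−ρ) = 0.1560/0.6050 = 0.2579

Final: 0.2579


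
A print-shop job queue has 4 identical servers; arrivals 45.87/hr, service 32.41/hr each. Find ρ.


ρ = λ/(cμ) = 45.87/(4·32.41) = 45.87/129.64 = 0.3538

Final: 0.3538


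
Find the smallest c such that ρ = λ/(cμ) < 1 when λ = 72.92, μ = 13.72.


Stability requires cμ > λ ⇔ c > λ/μ.
λ/μ = 72.92/13.72 = 5.3149
Minimum integer c = ⌊5.3149⌋ + 1 = 6
Check: 6·13.72 = 82.32 > 72.92, while 5·13.72 = 68.60 ≤ 72.92

Final: 6 servers


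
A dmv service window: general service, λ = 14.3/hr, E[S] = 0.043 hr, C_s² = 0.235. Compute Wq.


ρ = λ·E[S] = 14.3·0.043 = 0.6149
E[S²] = E[S]²(1+C_s²) = 0.043²·(1+0.235) = 0.002284
Wq = λ·E[S²]/(2(1−ρ)) = 14.3·0.002284/(2·0.3851) = 0.04240 hr

Final: 0.04240 hr


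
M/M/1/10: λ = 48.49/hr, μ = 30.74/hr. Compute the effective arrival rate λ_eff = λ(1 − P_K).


ρ = 1.5774; P_K = (1−ρ)ρ^10/(1−ρ^11) = 0.368504
λ_eff = λ(1 − P_K) = 48.49·(1 − 0.368504) = 48.49·0.631496 = 30.6212 /hr

Final: 30.6212 /hr


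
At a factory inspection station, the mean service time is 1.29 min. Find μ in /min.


μ = 1/(service time) in consistent units.
1 minute = 1 min, so μ = 1/1.29 = 0.7752 per minute

Final: 0.7752 /min


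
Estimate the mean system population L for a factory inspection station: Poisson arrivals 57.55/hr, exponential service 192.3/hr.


ρ = λ/μ = 57.55/192.3 = 0.2993
L = ρ/(1−ρ) = 0.2993/(1 − 0.2993) = 0.2993/0.7007 = 0.4271

Final: 0.4271


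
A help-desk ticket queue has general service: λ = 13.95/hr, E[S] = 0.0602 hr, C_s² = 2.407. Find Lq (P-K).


ρ = λ·E[S] = 13.95·0.0602 = 0.8398
Lq = ρ²(1+C_s²)/(2(1−ρ)) = 0.7052·(1+2.407)/(2·0.1602)
= 0.7052·3.4070/0.3204 = 7.49884

Final: 7.49884


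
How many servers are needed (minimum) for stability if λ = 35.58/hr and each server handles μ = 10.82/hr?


Stability requires cμ > λ ⇔ c > λ/μ.
λ/μ = 35.58/10.82 = 3.2884
Minimum integer c = ⌊3.2884⌋ + 1 = 4
Check: 4·10.82 = 43.28 > 35.58, while 3·10.82 = 32.46 ≤ 35.58

Final: 4 servers


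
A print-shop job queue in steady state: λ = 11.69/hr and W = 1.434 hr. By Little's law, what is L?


L = λW = 11.69·1.434 = 16.7635

Final: 16.7635


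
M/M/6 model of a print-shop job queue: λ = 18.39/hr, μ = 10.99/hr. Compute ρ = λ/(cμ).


ρ = λ/(cμ) = 18.39/(6·10.99) = 18.39/65.94 = 0.2789

Final: 0.2789


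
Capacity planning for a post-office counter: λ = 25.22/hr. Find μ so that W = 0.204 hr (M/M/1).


W = 1/(μ−λ) ⇒ μ − λ = 1/W = 1/0.204 = 4.9020
μ = λ + 1/W = 25.22 + 4.9020 = 30.1220 per hr

Final: 30.1220 /hr


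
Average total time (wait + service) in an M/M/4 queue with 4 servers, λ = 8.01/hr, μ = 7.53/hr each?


a = 1.0637; ρ = 0.2659; P₀ = 0.344493
Lq = P₀·a^c·ρ/(c!(1−ρ)²) = 0.009070
Wq = Lq/λ = 0.009070/8.01 = 0.001132 hr
W = Wq + 1/μ = 0.001132 + 0.13280 = 0.13393 hr

Final: 0.13393 hr


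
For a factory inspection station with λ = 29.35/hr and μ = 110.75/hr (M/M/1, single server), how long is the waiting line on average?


ρ = 29.35/110.75 = 0.2650
Lq = ρ²/(1−ρ) = 0.07023/0.7350 = 0.09555

Final: 0.09555


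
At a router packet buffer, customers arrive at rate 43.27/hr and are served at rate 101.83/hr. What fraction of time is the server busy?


ρ = λ/μ = 43.27/101.83 = 0.4249

Final: 0.4249


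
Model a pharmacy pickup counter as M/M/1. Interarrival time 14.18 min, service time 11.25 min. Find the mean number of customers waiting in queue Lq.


λ = 60/14.18 = 4.2313 /hr
μ = 60/11.25 = 5.3333 /hr
ρ = λ/μ = 4.2313/5.3333 = 0.7934
Lq = ρ²/(1−ρ) = 0.6294/0.2066 = 3.0462

Final: 3.0462


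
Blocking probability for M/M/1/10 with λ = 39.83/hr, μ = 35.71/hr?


ρ = λ/μ = 39.83/35.71 = 1.1154
P_K = (1−ρ)ρ^K/(1−ρ^(K+1)) = (-0.1154·2.979920)/(1 − 3.323724)
= -0.343805/-2.323724 = 0.147954

Final: 0.147954


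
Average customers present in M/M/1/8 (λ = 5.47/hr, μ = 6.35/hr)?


ρ = 5.47/6.35 = 0.8614
L = ρ[1 − (K+1)ρ^K + Kρ^(K+1)] / [(1−ρ)(1−ρ^(K+1))]
Numerator: 0.8614·(1 − 9·0.303186 + 8·0.261169) = 0.310699
Denominator: (0.1386)·(0.738831) = 0.102389
L = 0.310699/0.102389 = 3.0345

Final: 3.0345


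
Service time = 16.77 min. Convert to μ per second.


μ = 1/(service time) in consistent units.
1 second = 0.0166667 min, so μ = 0.0166667/16.77 = 0.0009938 per second

Final: 0.0009938 /sec


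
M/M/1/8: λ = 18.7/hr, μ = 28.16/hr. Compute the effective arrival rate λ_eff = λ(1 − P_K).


ρ = 0.6641; P_K = (1−ρ)ρ^8/(1−ρ^9) = 0.013031
λ_eff = λ(1 − P_K) = 18.7·(1 − 0.013031) = 18.7·0.986969 = 18.4563 /hr

Final: 18.4563 /hr


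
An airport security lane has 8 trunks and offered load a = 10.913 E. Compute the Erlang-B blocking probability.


B(c,a) = (a^c/c!) / Σ_{k=0}^{c} a^k/k!
a^8/8! = 4989.220730
Σ terms (k=0..8): 1.00000 + 10.91300 + 59.54678 + 216.61135 + 590.96992 + 1289.85096 + 2346.02391 + 3657.45128 + 4989.22073 = 13161.587945
B = 4989.220730/13161.587945 = 0.379074

Final: 0.379074


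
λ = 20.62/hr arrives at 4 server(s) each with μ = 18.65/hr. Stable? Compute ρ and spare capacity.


Total capacity cμ = 4·18.65 = 74.60/hr
ρ = λ/(cμ) = 20.62/74.60 = 0.2764
Stable ⇔ ρ < 1: YES
Spare capacity = cμ − λ = 74.60 − 20.62 = 53.98/hr

Final: ρ = 0.2764; stable; margin = 53.98/hr


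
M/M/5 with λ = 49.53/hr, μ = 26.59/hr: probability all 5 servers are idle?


a = λ/μ = 49.53/26.59 = 1.8627; ρ = a/c = 0.3725
Σ_{k=0}^{4} a^k/k! (terms k=0..4) = 1.00000 + 1.86273 + 1.73488 + 1.07721 + 0.50164 = 6.17645
Tail: a^5/(5!(1−ρ)) = 22.42590/(120·0.6275) = 0.29784
P₀ = 1/(6.17645 + 0.29784) = 1/6.47430 = 0.154457

Final: 0.154457


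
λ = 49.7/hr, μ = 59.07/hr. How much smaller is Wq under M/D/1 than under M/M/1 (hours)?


ρ = 49.7/59.07 = 0.8414
Wq(M/M/1) = ρ/(μ−λ) = 0.8414/9.37 = 0.08979 hr
Wq(M/D/1) = ρ/(2(μ−λ)) = 0.04490 hr
Savings = 0.08979 − 0.04490 = 0.04490 hr

Final: 0.04490 hr


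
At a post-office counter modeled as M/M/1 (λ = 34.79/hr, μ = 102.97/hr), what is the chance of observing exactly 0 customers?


ρ = 34.79/102.97 = 0.3379
P_n = (1−ρ)·ρ^n = (1 − 0.3379)·0.3379^0 = 0.6621·1.000000 = 0.662135

Final: 0.662135
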